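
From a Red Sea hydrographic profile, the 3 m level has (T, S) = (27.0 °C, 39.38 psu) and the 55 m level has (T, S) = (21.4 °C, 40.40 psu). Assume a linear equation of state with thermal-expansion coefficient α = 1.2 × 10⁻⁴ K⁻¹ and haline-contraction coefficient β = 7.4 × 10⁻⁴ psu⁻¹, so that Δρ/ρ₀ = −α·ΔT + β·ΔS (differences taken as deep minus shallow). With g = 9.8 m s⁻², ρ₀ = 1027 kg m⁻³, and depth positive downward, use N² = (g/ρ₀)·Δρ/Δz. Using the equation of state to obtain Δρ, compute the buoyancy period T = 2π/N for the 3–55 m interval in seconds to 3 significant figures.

ΔT = -5.6 K, ΔS = +1.02 psu (deep − shallow).
Δρ/ρ₀ = −αΔT + βΔS = 6.72 × 10⁻⁴ + 7.548 × 10⁻⁴ = 1.4268 × 10⁻³, so Δρ ≈ 1.465 kg m⁻³.
N² = (g/ρ₀)·Δρ/Δz = g·(Δρ/ρ₀)/Δz = 9.8 × 1.4268 × 10⁻³ / 52 = 2.6890 × 10⁻⁴ s⁻².
N = √(2.6890 × 10⁻⁴) = 0.016398 rad s⁻¹ → T = 2π/N = 383.17 s ≈ 383 s.

383 s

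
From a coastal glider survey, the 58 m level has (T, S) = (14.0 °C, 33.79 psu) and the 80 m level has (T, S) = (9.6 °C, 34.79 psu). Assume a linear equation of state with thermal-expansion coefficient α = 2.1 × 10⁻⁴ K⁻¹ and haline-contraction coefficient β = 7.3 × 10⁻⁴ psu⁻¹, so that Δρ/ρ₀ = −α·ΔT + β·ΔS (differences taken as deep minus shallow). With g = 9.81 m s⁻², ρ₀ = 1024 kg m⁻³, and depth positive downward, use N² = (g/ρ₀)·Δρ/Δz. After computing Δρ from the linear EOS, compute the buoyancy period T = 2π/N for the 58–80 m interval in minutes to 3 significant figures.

3.86 min

ΔT = -4.4 K, ΔS = +1.00 psu (deep − shallow).
Δρ/ρ₀ = −αΔT + βΔS = 9.24 × 10⁻⁴ + 7.30 × 10⁻⁴ = 1.654 × 10⁻³, so Δρ ≈ 1.694 kg m⁻³.
N² = (g/ρ₀)·Δρ/Δz = g·(Δρ/ρ₀)/Δz = 9.81 × 1.654 × 10⁻³ / 22 = 7.3753 × 10⁻⁴ s⁻².
N = √(7.3753 × 10⁻⁴) = 0.027158 rad s⁻¹ → T = 2π/N = 231.36 s = 3.8560 min ≈ 3.86 min.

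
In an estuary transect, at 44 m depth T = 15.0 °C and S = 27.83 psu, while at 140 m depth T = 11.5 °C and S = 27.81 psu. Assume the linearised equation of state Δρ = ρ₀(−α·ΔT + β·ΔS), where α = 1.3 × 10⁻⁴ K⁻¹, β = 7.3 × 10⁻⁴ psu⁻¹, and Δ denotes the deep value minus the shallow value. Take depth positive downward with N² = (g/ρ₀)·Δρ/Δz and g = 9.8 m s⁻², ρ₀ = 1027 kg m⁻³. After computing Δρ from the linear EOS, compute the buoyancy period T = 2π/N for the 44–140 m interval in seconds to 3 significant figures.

ΔT = -3.5 K, ΔS = -0.02 psu (deep − shallow).
Δρ/ρ₀ = −αΔT + βΔS = 4.55 × 10⁻⁴ − 1.46 × 10⁻⁵ = 4.404 × 10⁻⁴, so Δρ ≈ 0.4523 kg m⁻³.
N² = (g/ρ₀)·Δρ/Δz = g·(Δρ/ρ₀)/Δz = 9.8 × 4.404 × 10⁻⁴ / 96 = 4.4957 × 10⁻⁵ s⁻².
N = √(4.4957 × 10⁻⁵) = 6.7050 × 10⁻³ rad s⁻¹ → T = 2π/N = 937.09 s ≈ 937 s.

937 s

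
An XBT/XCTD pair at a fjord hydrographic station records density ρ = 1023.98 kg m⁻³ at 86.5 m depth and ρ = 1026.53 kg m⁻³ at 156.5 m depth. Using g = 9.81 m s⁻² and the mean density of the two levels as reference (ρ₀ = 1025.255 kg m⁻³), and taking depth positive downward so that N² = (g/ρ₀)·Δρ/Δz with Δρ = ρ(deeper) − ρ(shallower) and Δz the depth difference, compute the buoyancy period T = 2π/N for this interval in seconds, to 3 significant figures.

337 s

Δρ = 1026.53 − 1023.98 = 2.55 kg m⁻³ over Δz = 156.5 − 86.5 = 70 m.
N² = (9.81/1025.255) × (2.55/70) = 3.4856 × 10⁻⁴ s⁻².
N = √(3.4856 × 10⁻⁴) = 0.018670 rad s⁻¹, so T = 2π/N = 336.54 s ≈ 337 s.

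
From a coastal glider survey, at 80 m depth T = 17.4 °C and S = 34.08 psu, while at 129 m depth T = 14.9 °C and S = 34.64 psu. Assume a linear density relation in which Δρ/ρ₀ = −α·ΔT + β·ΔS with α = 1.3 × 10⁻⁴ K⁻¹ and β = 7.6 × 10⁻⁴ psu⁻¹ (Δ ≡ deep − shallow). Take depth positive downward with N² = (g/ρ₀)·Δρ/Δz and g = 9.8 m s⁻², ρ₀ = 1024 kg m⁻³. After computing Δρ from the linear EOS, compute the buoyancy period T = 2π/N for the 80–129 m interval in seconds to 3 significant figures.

ΔT = -2.5 K, ΔS = +0.56 psu (deep − shallow).
Δρ/ρ₀ = −αΔT + βΔS = 3.25 × 10⁻⁴ + 4.256 × 10⁻⁴ = 7.506 × 10⁻⁴, so Δρ ≈ 0.7686 kg m⁻³.
N² = (g/ρ₀)·Δρ/Δz = g·(Δρ/ρ₀)/Δz = 9.8 × 7.506 × 10⁻⁴ / 49 = 1.5012 × 10⁻⁴ s⁻².
N = √(1.5012 × 10⁻⁴) = 0.012252 rad s⁻¹ → T = 2π/N = 512.83 s ≈ 513 s.

513 s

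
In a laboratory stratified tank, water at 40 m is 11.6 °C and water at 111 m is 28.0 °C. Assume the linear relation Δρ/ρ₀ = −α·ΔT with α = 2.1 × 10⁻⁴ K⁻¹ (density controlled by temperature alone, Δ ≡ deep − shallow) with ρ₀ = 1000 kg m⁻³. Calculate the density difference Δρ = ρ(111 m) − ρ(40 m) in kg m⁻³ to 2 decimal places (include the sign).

ΔT = +16.4 K, Δρ/ρ₀ = −αΔT = -3.444 × 10⁻³.
Δρ = 1000 × (-3.444 × 10⁻³) = -3.44 kg m⁻³.
Negative Δρ: lighter below, statically unstable.

-3.44 kg m⁻³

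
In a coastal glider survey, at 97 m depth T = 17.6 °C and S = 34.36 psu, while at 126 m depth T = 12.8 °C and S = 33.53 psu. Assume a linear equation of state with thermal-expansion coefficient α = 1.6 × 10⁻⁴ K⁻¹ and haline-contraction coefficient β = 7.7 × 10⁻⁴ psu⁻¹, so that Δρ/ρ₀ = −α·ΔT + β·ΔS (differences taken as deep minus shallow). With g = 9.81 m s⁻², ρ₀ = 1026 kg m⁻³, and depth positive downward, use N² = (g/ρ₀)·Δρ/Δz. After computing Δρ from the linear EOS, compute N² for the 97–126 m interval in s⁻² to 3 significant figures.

ΔT = -4.8 K, ΔS = -0.83 psu (deep − shallow).
Δρ/ρ₀ = −αΔT + βΔS = 7.68 × 10⁻⁴ − 6.391 × 10⁻⁴ = 1.289 × 10⁻⁴, so Δρ ≈ 0.1323 kg m⁻³.
N² = (g/ρ₀)·Δρ/Δz = g·(Δρ/ρ₀)/Δz = 9.81 × 1.289 × 10⁻⁴ / 29 = 4.3604 × 10⁻⁵ s⁻² ≈ 4.36 × 10⁻⁵ s⁻².

4.36 × 10⁻⁵ s⁻²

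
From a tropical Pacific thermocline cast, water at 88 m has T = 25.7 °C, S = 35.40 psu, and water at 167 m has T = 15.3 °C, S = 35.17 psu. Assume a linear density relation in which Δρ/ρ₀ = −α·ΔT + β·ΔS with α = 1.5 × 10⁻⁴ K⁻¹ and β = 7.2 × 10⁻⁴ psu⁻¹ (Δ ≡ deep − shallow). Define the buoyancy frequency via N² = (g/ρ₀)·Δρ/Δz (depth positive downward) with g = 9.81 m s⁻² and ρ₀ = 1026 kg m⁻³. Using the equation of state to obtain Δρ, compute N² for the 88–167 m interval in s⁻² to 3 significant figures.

1.73 × 10⁻⁴ s⁻²

ΔT = -10.4 K, ΔS = -0.23 psu (deep − shallow).
Δρ/ρ₀ = −αΔT + βΔS = 1.56 × 10⁻³ − 1.656 × 10⁻⁴ = 1.3944 × 10⁻³, so Δρ ≈ 1.431 kg m⁻³.
N² = (g/ρ₀)·Δρ/Δz = g·(Δρ/ρ₀)/Δz = 9.81 × 1.3944 × 10⁻³ / 79 = 1.7315 × 10⁻⁴ s⁻² ≈ 1.73 × 10⁻⁴ s⁻².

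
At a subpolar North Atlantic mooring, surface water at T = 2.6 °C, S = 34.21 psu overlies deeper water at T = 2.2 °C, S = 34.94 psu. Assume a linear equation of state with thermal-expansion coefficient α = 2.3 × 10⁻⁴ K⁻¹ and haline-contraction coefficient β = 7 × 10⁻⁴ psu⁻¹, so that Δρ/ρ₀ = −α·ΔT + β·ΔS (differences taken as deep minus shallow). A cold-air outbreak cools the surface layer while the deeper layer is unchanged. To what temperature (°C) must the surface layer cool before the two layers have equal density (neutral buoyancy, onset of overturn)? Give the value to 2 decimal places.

-0.02 °C

Neutral buoyancy requires Δρ = 0, i.e. −α(T_deep − T_surf′) + β(S_deep − S_surf) = 0.
T_surf′ = T_deep − (β/α)·ΔS = 2.2 − (7 × 10⁻⁴/2.3 × 10⁻⁴)·(+0.73) = -0.0217 °C.
Cooling required: 2.6 − (-0.0217) = 2.6217 °C.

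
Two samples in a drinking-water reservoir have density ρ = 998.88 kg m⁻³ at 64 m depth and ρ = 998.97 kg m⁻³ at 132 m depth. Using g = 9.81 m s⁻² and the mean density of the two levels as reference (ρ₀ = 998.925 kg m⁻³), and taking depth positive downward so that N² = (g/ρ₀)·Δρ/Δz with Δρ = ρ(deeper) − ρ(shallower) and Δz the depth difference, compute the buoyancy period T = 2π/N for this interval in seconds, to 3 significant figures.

Δρ = 998.97 − 998.88 = 0.09 kg m⁻³ over Δz = 132 − 64 = 68 m.
N² = (9.81/998.925) × (0.09/68) = 1.2998 × 10⁻⁵ s⁻².
N = √(1.2998 × 10⁻⁵) = 3.6053 × 10⁻³ rad s⁻¹, so T = 2π/N = 1.7428 × 10³ s ≈ 1.74 × 10³ s.
N² > 0, so the interval is statically stable.

1.74 × 10³ s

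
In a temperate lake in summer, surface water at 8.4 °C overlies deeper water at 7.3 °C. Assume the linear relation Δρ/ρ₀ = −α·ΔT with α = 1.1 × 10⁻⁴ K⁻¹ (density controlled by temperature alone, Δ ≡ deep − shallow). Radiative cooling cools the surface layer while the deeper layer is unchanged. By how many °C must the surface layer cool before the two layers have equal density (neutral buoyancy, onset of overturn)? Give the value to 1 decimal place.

1.1 °C

With temperature the only control, equal density requires T_surf′ = T_deep.
T_surf′ = 7.3 °C.
Cooling required: 8.4 − 7.3 = 1.1 °C.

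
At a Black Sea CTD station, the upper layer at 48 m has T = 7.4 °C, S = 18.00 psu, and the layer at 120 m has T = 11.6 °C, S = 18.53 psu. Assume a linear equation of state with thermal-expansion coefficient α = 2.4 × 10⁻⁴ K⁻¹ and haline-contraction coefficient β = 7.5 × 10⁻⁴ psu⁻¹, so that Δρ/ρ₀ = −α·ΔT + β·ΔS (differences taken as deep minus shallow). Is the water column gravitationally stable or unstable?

unstable

ΔT = 11.6 − 7.4 = +4.2 K and ΔS = 18.53 − 18.00 = +0.53 psu (deep − shallow).
−αΔT = -1.008 × 10⁻³; βΔS = 3.975 × 10⁻⁴; sum Δρ/ρ₀ = -6.105 × 10⁻⁴.
Δρ/ρ₀ < 0, so Δρ < 0: deeper water is lighter → statically unstable; the column would overturn.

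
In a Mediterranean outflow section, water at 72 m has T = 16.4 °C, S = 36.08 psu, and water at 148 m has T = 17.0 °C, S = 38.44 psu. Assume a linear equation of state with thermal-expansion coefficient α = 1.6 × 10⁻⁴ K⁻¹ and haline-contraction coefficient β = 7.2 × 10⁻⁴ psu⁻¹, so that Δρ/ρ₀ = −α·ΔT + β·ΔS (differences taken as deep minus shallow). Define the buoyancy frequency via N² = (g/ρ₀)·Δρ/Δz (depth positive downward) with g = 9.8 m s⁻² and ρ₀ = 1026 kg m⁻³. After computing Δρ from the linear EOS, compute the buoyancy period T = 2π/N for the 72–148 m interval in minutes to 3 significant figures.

7.28 min

ΔT = +0.6 K, ΔS = +2.36 psu (deep − shallow).
Δρ/ρ₀ = −αΔT + βΔS = -9.60 × 10⁻⁵ + 1.6992 × 10⁻³ = 1.6032 × 10⁻³, so Δρ ≈ 1.645 kg m⁻³.
N² = (g/ρ₀)·Δρ/Δz = g·(Δρ/ρ₀)/Δz = 9.8 × 1.6032 × 10⁻³ / 76 = 2.0673 × 10⁻⁴ s⁻².
N = √(2.0673 × 10⁻⁴) = 0.014378 rad s⁻¹ → T = 2π/N = 437.00 s = 7.2833 min ≈ 7.28 min.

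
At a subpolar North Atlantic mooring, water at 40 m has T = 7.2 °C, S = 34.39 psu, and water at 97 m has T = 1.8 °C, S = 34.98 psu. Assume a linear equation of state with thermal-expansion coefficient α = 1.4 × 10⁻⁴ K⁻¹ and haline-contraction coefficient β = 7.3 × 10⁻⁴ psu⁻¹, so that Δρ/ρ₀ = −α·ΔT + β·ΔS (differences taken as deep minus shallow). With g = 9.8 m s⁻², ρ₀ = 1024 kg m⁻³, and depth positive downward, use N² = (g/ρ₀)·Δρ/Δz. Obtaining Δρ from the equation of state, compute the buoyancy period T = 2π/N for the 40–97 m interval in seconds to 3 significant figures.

440 s

ΔT = -5.4 K, ΔS = +0.59 psu (deep − shallow).
Δρ/ρ₀ = −αΔT + βΔS = 7.56 × 10⁻⁴ + 4.307 × 10⁻⁴ = 1.1867 × 10⁻³, so Δρ ≈ 1.215 kg m⁻³.
N² = (g/ρ₀)·Δρ/Δz = g·(Δρ/ρ₀)/Δz = 9.8 × 1.1867 × 10⁻³ / 57 = 2.0403 × 10⁻⁴ s⁻².
N = √(2.0403 × 10⁻⁴) = 0.014284 rad s⁻¹ → T = 2π/N = 439.88 s ≈ 440 s.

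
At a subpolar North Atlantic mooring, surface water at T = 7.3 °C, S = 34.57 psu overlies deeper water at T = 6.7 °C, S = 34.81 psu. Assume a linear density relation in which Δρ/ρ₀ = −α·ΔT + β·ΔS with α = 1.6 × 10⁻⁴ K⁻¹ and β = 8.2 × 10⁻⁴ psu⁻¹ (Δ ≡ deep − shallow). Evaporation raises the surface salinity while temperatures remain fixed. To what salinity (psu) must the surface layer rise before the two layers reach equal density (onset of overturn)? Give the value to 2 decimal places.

34.93 psu

Neutral buoyancy requires −α(T_deep − T_surf) + β(S_deep − S_surf′) = 0.
S_surf′ = S_deep − (α/β)·ΔT = 34.81 − (1.6 × 10⁻⁴/8.2 × 10⁻⁴)·(-0.6) = 34.9271 psu.
Increase required: 34.9271 − 34.57 = 0.3571 psu.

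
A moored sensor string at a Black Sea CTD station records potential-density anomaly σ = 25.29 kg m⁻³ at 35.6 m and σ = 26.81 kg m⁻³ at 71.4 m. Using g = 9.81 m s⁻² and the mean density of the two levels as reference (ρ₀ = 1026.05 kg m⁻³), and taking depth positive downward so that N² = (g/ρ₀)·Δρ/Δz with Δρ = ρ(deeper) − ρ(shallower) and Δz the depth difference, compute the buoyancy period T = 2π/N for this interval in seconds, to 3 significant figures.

312 s

Δρ = 1026.81 − 1025.29 = 1.52 kg m⁻³ over Δz = 71.4 − 35.6 = 35.8 m.
N² = (9.81/1026.05) × (1.52/35.8) = 4.0594 × 10⁻⁴ s⁻².
N = √(4.0594 × 10⁻⁴) = 0.020148 rad s⁻¹, so T = 2π/N = 311.85 s ≈ 312 s.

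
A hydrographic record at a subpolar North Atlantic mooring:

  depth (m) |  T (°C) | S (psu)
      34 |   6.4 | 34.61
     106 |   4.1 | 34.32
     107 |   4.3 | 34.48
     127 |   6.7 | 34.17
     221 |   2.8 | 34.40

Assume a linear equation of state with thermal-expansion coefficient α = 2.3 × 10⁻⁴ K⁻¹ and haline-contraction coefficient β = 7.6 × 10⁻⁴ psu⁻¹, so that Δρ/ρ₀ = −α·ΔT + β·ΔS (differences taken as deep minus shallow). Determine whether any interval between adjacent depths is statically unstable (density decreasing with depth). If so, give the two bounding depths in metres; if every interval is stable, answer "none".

Evaluate Δρ/ρ₀ = −αΔT + βΔS across each adjacent pair:
  34–106 m: −αΔT+βΔS = −(2.3 × 10⁻⁴)(-2.3)+(7.6 × 10⁻⁴)(-0.29) = 3.1 × 10⁻⁴ → stable
  106–107 m: −αΔT+βΔS = −(2.3 × 10⁻⁴)(+0.2)+(7.6 × 10⁻⁴)(+0.16) = 7.6 × 10⁻⁵ → stable
  107–127 m: −αΔT+βΔS = −(2.3 × 10⁻⁴)(+2.4)+(7.6 × 10⁻⁴)(-0.31) = -7.9 × 10⁻⁴ → UNSTABLE
  127–221 m: −αΔT+βΔS = −(2.3 × 10⁻⁴)(-3.9)+(7.6 × 10⁻⁴)(+0.23) = 1.1 × 10⁻³ → stable
The 107–127 m interval has Δρ < 0: lighter water underlies denser water.

107–127 m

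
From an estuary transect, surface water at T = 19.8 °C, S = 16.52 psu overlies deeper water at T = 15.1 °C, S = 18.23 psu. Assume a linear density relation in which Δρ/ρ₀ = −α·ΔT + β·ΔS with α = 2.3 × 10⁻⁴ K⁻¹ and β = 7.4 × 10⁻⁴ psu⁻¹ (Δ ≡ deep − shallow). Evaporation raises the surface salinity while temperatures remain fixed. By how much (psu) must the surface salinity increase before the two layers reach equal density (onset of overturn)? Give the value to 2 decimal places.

Neutral buoyancy requires −α(T_deep − T_surf) + β(S_deep − S_surf′) = 0.
S_surf′ = S_deep − (α/β)·ΔT = 18.23 − (2.3 × 10⁻⁴/7.4 × 10⁻⁴)·(-4.7) = 19.6908 psu.
Increase required: 19.6908 − 16.52 = 3.1708 psu.

3.17 psu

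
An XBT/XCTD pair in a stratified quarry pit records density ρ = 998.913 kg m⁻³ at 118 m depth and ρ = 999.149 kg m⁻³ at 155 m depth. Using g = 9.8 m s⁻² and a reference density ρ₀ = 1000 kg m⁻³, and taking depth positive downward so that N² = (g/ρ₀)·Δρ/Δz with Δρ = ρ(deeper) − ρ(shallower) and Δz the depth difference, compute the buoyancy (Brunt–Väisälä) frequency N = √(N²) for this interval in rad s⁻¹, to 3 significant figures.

7.91 × 10⁻³ rad s⁻¹

Δρ = 999.149 − 998.913 = 0.236 kg m⁻³ over Δz = 155 − 118 = 37 m.
N² = (9.8/1000) × (0.236/37) = 6.2508 × 10⁻⁵ s⁻².
N = √(6.2508 × 10⁻⁵) = 7.9062 × 10⁻³ rad s⁻¹ ≈ 7.91 × 10⁻³ rad s⁻¹.
N² > 0, so the interval is statically stable.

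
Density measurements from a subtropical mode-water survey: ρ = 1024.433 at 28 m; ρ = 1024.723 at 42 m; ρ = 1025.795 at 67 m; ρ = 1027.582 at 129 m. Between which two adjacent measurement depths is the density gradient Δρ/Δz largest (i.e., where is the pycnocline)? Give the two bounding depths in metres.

42–67 m

Compute the density gradient over each adjacent pair:
  28–42 m: Δρ/Δz = 0.290/14 = 0.021 kg m⁻⁴
  42–67 m: Δρ/Δz = 1.072/25 = 0.043 kg m⁻⁴
  67–129 m: Δρ/Δz = 1.787/62 = 0.029 kg m⁻⁴
The largest gradient is in the 42–67 m interval — the pycnocline.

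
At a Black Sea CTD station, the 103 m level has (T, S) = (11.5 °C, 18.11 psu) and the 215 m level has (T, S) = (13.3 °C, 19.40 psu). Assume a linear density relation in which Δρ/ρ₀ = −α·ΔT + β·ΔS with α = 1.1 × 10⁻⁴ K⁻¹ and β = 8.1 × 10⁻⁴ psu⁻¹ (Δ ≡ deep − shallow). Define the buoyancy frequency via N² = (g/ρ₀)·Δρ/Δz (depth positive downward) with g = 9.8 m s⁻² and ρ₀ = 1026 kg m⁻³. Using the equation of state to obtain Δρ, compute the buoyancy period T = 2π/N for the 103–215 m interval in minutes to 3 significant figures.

12.2 min

ΔT = +1.8 K, ΔS = +1.29 psu (deep − shallow).
Δρ/ρ₀ = −αΔT + βΔS = -1.98 × 10⁻⁴ + 1.0449 × 10⁻³ = 8.469 × 10⁻⁴, so Δρ ≈ 0.8689 kg m⁻³.
N² = (g/ρ₀)·Δρ/Δz = g·(Δρ/ρ₀)/Δz = 9.8 × 8.469 × 10⁻⁴ / 112 = 7.4104 × 10⁻⁵ s⁻².
N = √(7.4104 × 10⁻⁵) = 8.6084 × 10⁻³ rad s⁻¹ → T = 2π/N = 729.89 s = 12.165 min ≈ 12.2 min.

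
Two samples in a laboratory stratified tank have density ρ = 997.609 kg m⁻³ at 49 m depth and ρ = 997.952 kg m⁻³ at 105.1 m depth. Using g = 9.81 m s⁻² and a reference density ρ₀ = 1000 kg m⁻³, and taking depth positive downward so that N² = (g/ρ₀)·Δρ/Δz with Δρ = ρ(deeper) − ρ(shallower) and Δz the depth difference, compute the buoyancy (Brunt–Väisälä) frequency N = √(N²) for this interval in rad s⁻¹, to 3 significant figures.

Δρ = 997.952 − 997.609 = 0.343 kg m⁻³ over Δz = 105.1 − 49 = 56.1 m.
N² = (9.81/1000) × (0.343/56.1) = 5.9979 × 10⁻⁵ s⁻².
N = √(5.9979 × 10⁻⁵) = 7.7446 × 10⁻³ rad s⁻¹ ≈ 7.74 × 10⁻³ rad s⁻¹.

7.74 × 10⁻³ rad s⁻¹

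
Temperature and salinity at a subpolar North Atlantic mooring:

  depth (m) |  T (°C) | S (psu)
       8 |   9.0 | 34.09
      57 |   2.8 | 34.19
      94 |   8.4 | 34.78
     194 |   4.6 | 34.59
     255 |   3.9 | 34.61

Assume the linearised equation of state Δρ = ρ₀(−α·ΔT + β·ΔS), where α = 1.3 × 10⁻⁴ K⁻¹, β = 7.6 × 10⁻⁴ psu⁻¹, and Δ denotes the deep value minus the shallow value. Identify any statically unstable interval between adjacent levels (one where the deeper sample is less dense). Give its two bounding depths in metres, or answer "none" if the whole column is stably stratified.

Evaluate Δρ/ρ₀ = −αΔT + βΔS across each adjacent pair:
  8–57 m: −αΔT+βΔS = −(1.3 × 10⁻⁴)(-6.2)+(7.6 × 10⁻⁴)(+0.10) = 8.8 × 10⁻⁴ → stable
  57–94 m: −αΔT+βΔS = −(1.3 × 10⁻⁴)(+5.6)+(7.6 × 10⁻⁴)(+0.59) = -2.8 × 10⁻⁴ → UNSTABLE
  94–194 m: −αΔT+βΔS = −(1.3 × 10⁻⁴)(-3.8)+(7.6 × 10⁻⁴)(-0.19) = 3.5 × 10⁻⁴ → stable
  194–255 m: −αΔT+βΔS = −(1.3 × 10⁻⁴)(-0.7)+(7.6 × 10⁻⁴)(+0.02) = 1.1 × 10⁻⁴ → stable
The 57–94 m interval has Δρ < 0: lighter water underlies denser water.

57–94 m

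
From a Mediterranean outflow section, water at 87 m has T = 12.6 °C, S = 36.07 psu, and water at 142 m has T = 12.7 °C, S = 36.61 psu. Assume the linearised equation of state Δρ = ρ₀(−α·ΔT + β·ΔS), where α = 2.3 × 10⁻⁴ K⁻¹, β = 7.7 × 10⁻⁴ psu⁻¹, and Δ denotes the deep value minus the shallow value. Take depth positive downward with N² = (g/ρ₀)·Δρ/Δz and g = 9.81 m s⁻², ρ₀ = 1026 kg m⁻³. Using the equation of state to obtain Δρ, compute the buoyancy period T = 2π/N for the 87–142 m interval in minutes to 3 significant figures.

12.5 min

ΔT = +0.1 K, ΔS = +0.54 psu (deep − shallow).
Δρ/ρ₀ = −αΔT + βΔS = -2.30 × 10⁻⁵ + 4.158 × 10⁻⁴ = 3.928 × 10⁻⁴, so Δρ ≈ 0.4030 kg m⁻³.
N² = (g/ρ₀)·Δρ/Δz = g·(Δρ/ρ₀)/Δz = 9.81 × 3.928 × 10⁻⁴ / 55 = 7.0061 × 10⁻⁵ s⁻².
N = √(7.0061 × 10⁻⁵) = 8.3702 × 10⁻³ rad s⁻¹ → T = 2π/N = 750.66 s = 12.511 min ≈ 12.5 min.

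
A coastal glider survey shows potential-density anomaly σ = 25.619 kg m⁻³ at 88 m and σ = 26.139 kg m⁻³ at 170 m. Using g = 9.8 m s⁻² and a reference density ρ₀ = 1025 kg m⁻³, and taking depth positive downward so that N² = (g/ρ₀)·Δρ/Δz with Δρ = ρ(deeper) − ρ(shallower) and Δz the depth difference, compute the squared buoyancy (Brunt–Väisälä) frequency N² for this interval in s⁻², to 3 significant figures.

Δρ = 1026.139 − 1025.619 = 0.520 kg m⁻³ over Δz = 170 − 88 = 82 m.
N² = (9.8/1025) × (0.520/82) = 6.0631 × 10⁻⁵ s⁻² ≈ 6.06 × 10⁻⁵ s⁻².

6.06 × 10⁻⁵ s⁻²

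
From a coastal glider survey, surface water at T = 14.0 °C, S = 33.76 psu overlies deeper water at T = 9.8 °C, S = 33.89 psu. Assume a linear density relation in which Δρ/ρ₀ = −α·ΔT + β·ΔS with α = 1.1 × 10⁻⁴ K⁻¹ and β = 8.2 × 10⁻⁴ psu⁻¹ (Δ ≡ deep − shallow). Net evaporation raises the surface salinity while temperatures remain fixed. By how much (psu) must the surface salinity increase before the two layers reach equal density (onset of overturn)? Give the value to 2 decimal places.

Neutral buoyancy requires −α(T_deep − T_surf) + β(S_deep − S_surf′) = 0.
S_surf′ = S_deep − (α/β)·ΔT = 33.89 − (1.1 × 10⁻⁴/8.2 × 10⁻⁴)·(-4.2) = 34.4534 psu.
Increase required: 34.4534 − 33.76 = 0.6934 psu.

0.69 psu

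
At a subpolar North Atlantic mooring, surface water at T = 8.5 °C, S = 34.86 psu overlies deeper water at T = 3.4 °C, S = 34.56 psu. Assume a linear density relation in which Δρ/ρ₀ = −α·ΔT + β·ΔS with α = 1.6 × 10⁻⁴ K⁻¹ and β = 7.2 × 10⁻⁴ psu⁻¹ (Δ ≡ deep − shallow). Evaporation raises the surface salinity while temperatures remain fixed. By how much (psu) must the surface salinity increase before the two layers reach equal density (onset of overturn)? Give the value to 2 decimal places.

Neutral buoyancy requires −α(T_deep − T_surf) + β(S_deep − S_surf′) = 0.
S_surf′ = S_deep − (α/β)·ΔT = 34.56 − (1.6 × 10⁻⁴/7.2 × 10⁻⁴)·(-5.1) = 35.6933 psu.
Increase required: 35.6933 − 34.86 = 0.8333 psu.

0.83 psu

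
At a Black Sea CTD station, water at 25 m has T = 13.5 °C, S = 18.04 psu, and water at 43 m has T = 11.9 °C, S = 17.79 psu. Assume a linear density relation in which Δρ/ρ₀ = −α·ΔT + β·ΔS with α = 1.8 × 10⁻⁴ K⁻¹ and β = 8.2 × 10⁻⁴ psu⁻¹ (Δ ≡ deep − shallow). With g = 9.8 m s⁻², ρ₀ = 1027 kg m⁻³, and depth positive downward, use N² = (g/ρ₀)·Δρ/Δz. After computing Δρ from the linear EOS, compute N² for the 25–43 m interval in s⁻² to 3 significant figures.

ΔT = -1.6 K, ΔS = -0.25 psu (deep − shallow).
Δρ/ρ₀ = −αΔT + βΔS = 2.88 × 10⁻⁴ − 2.05 × 10⁻⁴ = 8.30 × 10⁻⁵, so Δρ ≈ 0.08524 kg m⁻³.
N² = (g/ρ₀)·Δρ/Δz = g·(Δρ/ρ₀)/Δz = 9.8 × 8.30 × 10⁻⁵ / 18 = 4.5189 × 10⁻⁵ s⁻² ≈ 4.52 × 10⁻⁵ s⁻².

4.52 × 10⁻⁵ s⁻²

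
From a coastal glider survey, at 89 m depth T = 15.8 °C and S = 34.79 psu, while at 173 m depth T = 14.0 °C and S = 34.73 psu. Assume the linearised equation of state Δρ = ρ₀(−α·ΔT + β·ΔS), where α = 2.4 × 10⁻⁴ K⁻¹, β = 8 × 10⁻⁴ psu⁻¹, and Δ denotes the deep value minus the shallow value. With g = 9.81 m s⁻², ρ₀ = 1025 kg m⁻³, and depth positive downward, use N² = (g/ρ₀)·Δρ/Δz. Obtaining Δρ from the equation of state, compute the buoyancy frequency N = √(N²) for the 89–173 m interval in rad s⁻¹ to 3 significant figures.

ΔT = -1.8 K, ΔS = -0.06 psu (deep − shallow).
Δρ/ρ₀ = −αΔT + βΔS = 4.32 × 10⁻⁴ − 4.80 × 10⁻⁵ = 3.84 × 10⁻⁴, so Δρ ≈ 0.3936 kg m⁻³.
N² = (g/ρ₀)·Δρ/Δz = g·(Δρ/ρ₀)/Δz = 9.81 × 3.84 × 10⁻⁴ / 84 = 4.4846 × 10⁻⁵ s⁻².
N = √(4.4846 × 10⁻⁵) = 6.6967 × 10⁻³ rad s⁻¹ ≈ 6.70 × 10⁻³ rad s⁻¹.

6.70 × 10⁻³ rad s⁻¹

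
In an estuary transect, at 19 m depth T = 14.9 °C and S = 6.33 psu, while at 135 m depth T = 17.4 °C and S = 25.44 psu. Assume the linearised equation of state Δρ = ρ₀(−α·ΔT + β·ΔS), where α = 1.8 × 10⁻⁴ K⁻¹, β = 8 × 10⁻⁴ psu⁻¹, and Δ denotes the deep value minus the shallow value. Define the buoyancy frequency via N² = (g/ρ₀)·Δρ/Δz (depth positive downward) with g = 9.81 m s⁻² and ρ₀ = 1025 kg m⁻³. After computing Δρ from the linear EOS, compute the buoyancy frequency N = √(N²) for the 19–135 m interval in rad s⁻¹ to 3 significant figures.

0.0354 rad s⁻¹

ΔT = +2.5 K, ΔS = +19.11 psu (deep − shallow).
Δρ/ρ₀ = −αΔT + βΔS = -4.50 × 10⁻⁴ + 0.015288 = 0.014838, so Δρ ≈ 15.21 kg m⁻³.
N² = (g/ρ₀)·Δρ/Δz = g·(Δρ/ρ₀)/Δz = 9.81 × 0.014838 / 116 = 1.2548 × 10⁻³ s⁻².
N = √(1.2548 × 10⁻³) = 0.035423 rad s⁻¹ ≈ 0.0354 rad s⁻¹.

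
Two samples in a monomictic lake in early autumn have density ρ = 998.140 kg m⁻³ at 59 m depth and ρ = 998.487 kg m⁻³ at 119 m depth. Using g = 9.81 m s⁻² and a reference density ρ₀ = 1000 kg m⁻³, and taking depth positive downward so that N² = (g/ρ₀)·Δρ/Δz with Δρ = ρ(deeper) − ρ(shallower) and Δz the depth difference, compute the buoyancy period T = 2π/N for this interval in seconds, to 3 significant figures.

Δρ = 998.487 − 998.140 = 0.347 kg m⁻³ over Δz = 119 − 59 = 60 m.
N² = (9.81/1000) × (0.347/60) = 5.6735 × 10⁻⁵ s⁻².
N = √(5.6735 × 10⁻⁵) = 7.5323 × 10⁻³ rad s⁻¹, so T = 2π/N = 834.17 s ≈ 834 s.

834 s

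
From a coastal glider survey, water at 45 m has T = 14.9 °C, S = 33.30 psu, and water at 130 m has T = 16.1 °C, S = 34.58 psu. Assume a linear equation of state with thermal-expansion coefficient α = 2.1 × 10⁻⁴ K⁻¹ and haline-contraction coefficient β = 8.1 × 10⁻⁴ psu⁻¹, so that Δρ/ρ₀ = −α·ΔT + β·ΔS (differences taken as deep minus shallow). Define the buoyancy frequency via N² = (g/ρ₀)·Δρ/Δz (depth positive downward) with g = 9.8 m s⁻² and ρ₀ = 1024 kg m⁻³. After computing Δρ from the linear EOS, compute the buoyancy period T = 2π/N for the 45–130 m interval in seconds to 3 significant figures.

661 s

ΔT = +1.2 K, ΔS = +1.28 psu (deep − shallow).
Δρ/ρ₀ = −αΔT + βΔS = -2.52 × 10⁻⁴ + 1.0368 × 10⁻³ = 7.848 × 10⁻⁴, so Δρ ≈ 0.8036 kg m⁻³.
N² = (g/ρ₀)·Δρ/Δz = g·(Δρ/ρ₀)/Δz = 9.8 × 7.848 × 10⁻⁴ / 85 = 9.0483 × 10⁻⁵ s⁻².
N = √(9.0483 × 10⁻⁵) = 9.5123 × 10⁻³ rad s⁻¹ → T = 2π/N = 660.53 s ≈ 661 s.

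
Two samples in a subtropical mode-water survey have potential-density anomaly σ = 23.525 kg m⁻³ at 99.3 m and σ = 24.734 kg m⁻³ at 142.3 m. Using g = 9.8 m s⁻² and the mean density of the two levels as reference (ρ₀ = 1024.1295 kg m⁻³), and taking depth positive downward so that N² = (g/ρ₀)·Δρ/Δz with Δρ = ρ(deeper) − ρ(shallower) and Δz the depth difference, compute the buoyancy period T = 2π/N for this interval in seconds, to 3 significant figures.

383 s

Δρ = 1024.734 − 1023.525 = 1.209 kg m⁻³ over Δz = 142.3 − 99.3 = 43 m.
N² = (9.8/1024.1295) × (1.209/43) = 2.6905 × 10⁻⁴ s⁻².
N = √(2.6905 × 10⁻⁴) = 0.016403 rad s⁻¹, so T = 2π/N = 383.05 s ≈ 383 s.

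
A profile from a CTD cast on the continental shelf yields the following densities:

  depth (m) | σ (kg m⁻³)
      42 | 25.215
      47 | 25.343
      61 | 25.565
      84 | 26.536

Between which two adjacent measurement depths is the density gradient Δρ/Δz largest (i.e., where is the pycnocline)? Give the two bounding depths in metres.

61–84 m

Compute the density gradient over each adjacent pair:
  42–47 m: Δρ/Δz = 0.128/5 = 0.026 kg m⁻⁴
  47–61 m: Δρ/Δz = 0.222/14 = 0.016 kg m⁻⁴
  61–84 m: Δρ/Δz = 0.971/23 = 0.042 kg m⁻⁴
The largest gradient is in the 61–84 m interval — the pycnocline.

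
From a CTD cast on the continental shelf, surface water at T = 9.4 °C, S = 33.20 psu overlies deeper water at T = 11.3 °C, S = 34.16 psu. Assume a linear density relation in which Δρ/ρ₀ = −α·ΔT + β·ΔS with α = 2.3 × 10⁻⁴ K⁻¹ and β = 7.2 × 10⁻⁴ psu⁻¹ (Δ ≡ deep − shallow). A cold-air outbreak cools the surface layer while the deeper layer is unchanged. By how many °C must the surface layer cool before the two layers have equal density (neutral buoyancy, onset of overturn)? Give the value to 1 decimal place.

Neutral buoyancy requires Δρ = 0, i.e. −α(T_deep − T_surf′) + β(S_deep − S_surf) = 0.
T_surf′ = T_deep − (β/α)·ΔS = 11.3 − (7.2 × 10⁻⁴/2.3 × 10⁻⁴)·(+0.96) = 8.295 °C.
Cooling required: 9.4 − (8.295) = 1.105 °C.

1.1 °C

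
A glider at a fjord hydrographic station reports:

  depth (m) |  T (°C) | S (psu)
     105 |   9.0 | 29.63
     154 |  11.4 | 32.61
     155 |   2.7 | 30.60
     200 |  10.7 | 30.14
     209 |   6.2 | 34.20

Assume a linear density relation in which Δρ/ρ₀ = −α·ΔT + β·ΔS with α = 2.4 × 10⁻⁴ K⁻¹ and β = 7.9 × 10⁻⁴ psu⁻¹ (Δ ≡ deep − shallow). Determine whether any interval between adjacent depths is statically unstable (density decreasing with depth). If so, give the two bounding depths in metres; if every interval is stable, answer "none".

155–200 m

Evaluate Δρ/ρ₀ = −αΔT + βΔS across each adjacent pair:
  105–154 m: −αΔT+βΔS = −(2.4 × 10⁻⁴)(+2.4)+(7.9 × 10⁻⁴)(+2.98) = 1.8 × 10⁻³ → stable
  154–155 m: −αΔT+βΔS = −(2.4 × 10⁻⁴)(-8.7)+(7.9 × 10⁻⁴)(-2.01) = 5.0 × 10⁻⁴ → stable
  155–200 m: −αΔT+βΔS = −(2.4 × 10⁻⁴)(+8.0)+(7.9 × 10⁻⁴)(-0.46) = -2.3 × 10⁻³ → UNSTABLE
  200–209 m: −αΔT+βΔS = −(2.4 × 10⁻⁴)(-4.5)+(7.9 × 10⁻⁴)(+4.06) = 4.3 × 10⁻³ → stable
The 155–200 m interval has Δρ < 0: lighter water underlies denser water.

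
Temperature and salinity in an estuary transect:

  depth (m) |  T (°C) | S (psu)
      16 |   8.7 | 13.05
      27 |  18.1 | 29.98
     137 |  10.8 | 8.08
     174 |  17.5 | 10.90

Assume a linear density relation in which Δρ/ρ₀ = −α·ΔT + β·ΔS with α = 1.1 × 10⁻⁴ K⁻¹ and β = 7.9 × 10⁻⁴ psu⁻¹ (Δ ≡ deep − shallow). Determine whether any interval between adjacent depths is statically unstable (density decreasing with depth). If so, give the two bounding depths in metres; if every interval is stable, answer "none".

Evaluate Δρ/ρ₀ = −αΔT + βΔS across each adjacent pair:
  16–27 m: −αΔT+βΔS = −(1.1 × 10⁻⁴)(+9.4)+(7.9 × 10⁻⁴)(+16.93) = 0.012 → stable
  27–137 m: −αΔT+βΔS = −(1.1 × 10⁻⁴)(-7.3)+(7.9 × 10⁻⁴)(-21.90) = -0.016 → UNSTABLE
  137–174 m: −αΔT+βΔS = −(1.1 × 10⁻⁴)(+6.7)+(7.9 × 10⁻⁴)(+2.82) = 1.5 × 10⁻³ → stable
The 27–137 m interval has Δρ < 0: lighter water underlies denser water.

27–137 m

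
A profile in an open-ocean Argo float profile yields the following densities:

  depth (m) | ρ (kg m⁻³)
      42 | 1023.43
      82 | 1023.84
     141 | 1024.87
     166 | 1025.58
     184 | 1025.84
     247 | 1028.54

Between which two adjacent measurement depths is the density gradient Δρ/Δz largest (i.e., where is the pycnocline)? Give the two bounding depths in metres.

184–247 m

Compute the density gradient over each adjacent pair:
  42–82 m: Δρ/Δz = 0.41/40 = 0.010 kg m⁻⁴
  82–141 m: Δρ/Δz = 1.03/59 = 0.017 kg m⁻⁴
  141–166 m: Δρ/Δz = 0.71/25 = 0.028 kg m⁻⁴
  166–184 m: Δρ/Δz = 0.26/18 = 0.014 kg m⁻⁴
  184–247 m: Δρ/Δz = 2.70/63 = 0.043 kg m⁻⁴
The largest gradient is in the 184–247 m interval — the pycnocline.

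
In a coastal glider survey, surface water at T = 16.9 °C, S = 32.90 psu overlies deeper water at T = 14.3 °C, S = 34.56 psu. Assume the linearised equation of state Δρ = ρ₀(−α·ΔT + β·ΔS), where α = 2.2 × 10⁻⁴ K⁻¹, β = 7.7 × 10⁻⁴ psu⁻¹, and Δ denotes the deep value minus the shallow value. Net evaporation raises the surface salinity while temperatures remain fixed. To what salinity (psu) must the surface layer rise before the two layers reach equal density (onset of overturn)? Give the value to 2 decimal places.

Neutral buoyancy requires −α(T_deep − T_surf) + β(S_deep − S_surf′) = 0.
S_surf′ = S_deep − (α/β)·ΔT = 34.56 − (2.2 × 10⁻⁴/7.7 × 10⁻⁴)·(-2.6) = 35.3029 psu.
Increase required: 35.3029 − 32.90 = 2.4029 psu.

35.30 psu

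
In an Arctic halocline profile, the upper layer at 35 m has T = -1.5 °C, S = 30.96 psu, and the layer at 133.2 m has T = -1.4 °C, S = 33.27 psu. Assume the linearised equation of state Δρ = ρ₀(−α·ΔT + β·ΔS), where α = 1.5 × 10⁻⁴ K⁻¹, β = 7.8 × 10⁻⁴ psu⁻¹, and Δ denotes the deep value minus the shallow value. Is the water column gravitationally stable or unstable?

stable

ΔT = -1.4 − -1.5 = +0.1 K and ΔS = 33.27 − 30.96 = +2.31 psu (deep − shallow).
−αΔT = -1.50 × 10⁻⁵; βΔS = 1.8018 × 10⁻³; sum Δρ/ρ₀ = 1.7868 × 10⁻³.
Δρ/ρ₀ > 0, so Δρ > 0: deeper water is denser → statically stable.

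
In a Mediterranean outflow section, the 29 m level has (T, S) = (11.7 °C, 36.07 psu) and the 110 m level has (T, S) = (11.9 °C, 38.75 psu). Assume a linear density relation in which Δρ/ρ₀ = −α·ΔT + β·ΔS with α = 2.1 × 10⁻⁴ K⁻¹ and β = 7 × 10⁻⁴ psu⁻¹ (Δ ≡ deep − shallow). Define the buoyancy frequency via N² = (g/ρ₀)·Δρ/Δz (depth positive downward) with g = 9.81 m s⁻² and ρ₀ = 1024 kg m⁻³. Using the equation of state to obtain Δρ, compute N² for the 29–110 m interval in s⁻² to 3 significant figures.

ΔT = +0.2 K, ΔS = +2.68 psu (deep − shallow).
Δρ/ρ₀ = −αΔT + βΔS = -4.20 × 10⁻⁵ + 1.876 × 10⁻³ = 1.834 × 10⁻³, so Δρ ≈ 1.878 kg m⁻³.
N² = (g/ρ₀)·Δρ/Δz = g·(Δρ/ρ₀)/Δz = 9.81 × 1.834 × 10⁻³ / 81 = 2.2212 × 10⁻⁴ s⁻² ≈ 2.22 × 10⁻⁴ s⁻².

2.22 × 10⁻⁴ s⁻²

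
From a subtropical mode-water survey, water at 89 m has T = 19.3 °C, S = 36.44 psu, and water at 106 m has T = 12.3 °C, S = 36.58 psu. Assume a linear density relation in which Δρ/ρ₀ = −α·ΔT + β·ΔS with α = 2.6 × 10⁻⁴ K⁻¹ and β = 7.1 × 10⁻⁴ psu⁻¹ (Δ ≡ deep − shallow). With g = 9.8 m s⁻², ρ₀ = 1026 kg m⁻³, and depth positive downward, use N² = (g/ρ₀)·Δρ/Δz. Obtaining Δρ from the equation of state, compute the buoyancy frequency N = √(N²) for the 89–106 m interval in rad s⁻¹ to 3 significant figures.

0.0333 rad s⁻¹

ΔT = -7.0 K, ΔS = +0.14 psu (deep − shallow).
Δρ/ρ₀ = −αΔT + βΔS = 1.82 × 10⁻³ + 9.94 × 10⁻⁵ = 1.9194 × 10⁻³, so Δρ ≈ 1.969 kg m⁻³.
N² = (g/ρ₀)·Δρ/Δz = g·(Δρ/ρ₀)/Δz = 9.8 × 1.9194 × 10⁻³ / 17 = 1.1065 × 10⁻³ s⁻².
N = √(1.1065 × 10⁻³) = 0.033264 rad s⁻¹ ≈ 0.0333 rad s⁻¹.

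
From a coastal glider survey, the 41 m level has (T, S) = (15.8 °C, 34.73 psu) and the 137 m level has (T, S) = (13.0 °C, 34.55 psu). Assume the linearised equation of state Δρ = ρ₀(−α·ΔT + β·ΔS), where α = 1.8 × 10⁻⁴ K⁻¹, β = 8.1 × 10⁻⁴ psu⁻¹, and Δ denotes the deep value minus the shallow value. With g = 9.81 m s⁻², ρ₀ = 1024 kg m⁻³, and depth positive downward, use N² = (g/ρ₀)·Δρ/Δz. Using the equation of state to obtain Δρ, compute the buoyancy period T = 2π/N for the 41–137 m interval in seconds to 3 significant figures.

1.04 × 10³ s

ΔT = -2.8 K, ΔS = -0.18 psu (deep − shallow).
Δρ/ρ₀ = −αΔT + βΔS = 5.04 × 10⁻⁴ − 1.458 × 10⁻⁴ = 3.582 × 10⁻⁴, so Δρ ≈ 0.3668 kg m⁻³.
N² = (g/ρ₀)·Δρ/Δz = g·(Δρ/ρ₀)/Δz = 9.81 × 3.582 × 10⁻⁴ / 96 = 3.6604 × 10⁻⁵ s⁻².
N = √(3.6604 × 10⁻⁵) = 6.0501 × 10⁻³ rad s⁻¹ → T = 2π/N = 1.0385 × 10³ s ≈ 1.04 × 10³ s.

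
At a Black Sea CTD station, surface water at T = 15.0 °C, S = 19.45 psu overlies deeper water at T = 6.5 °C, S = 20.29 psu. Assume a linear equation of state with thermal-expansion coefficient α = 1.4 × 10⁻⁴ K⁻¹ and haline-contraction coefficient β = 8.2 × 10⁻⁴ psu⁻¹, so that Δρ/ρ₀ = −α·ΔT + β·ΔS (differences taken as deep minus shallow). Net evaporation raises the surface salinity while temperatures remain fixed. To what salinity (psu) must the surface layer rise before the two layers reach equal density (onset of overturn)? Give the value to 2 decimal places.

21.74 psu

Neutral buoyancy requires −α(T_deep − T_surf) + β(S_deep − S_surf′) = 0.
S_surf′ = S_deep − (α/β)·ΔT = 20.29 − (1.4 × 10⁻⁴/8.2 × 10⁻⁴)·(-8.5) = 21.7412 psu.
Increase required: 21.7412 − 19.45 = 2.2912 psu.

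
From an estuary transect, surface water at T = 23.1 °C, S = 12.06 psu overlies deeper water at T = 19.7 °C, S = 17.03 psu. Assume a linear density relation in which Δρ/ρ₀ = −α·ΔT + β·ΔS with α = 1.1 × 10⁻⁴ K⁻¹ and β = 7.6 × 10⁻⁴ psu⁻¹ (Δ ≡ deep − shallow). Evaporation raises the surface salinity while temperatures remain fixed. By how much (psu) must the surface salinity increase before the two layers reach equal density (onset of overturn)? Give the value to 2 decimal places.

5.46 psu

Neutral buoyancy requires −α(T_deep − T_surf) + β(S_deep − S_surf′) = 0.
S_surf′ = S_deep − (α/β)·ΔT = 17.03 − (1.1 × 10⁻⁴/7.6 × 10⁻⁴)·(-3.4) = 17.5221 psu.
Increase required: 17.5221 − 12.06 = 5.4621 psu.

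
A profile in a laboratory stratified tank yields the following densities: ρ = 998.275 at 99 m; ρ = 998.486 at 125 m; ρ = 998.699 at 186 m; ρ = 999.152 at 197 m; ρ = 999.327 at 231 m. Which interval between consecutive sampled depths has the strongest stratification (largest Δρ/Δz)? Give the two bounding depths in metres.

Compute the density gradient over each adjacent pair:
  99–125 m: Δρ/Δz = 0.211/26 = 8.1 × 10⁻³ kg m⁻⁴
  125–186 m: Δρ/Δz = 0.213/61 = 3.5 × 10⁻³ kg m⁻⁴
  186–197 m: Δρ/Δz = 0.453/11 = 0.041 kg m⁻⁴
  197–231 m: Δρ/Δz = 0.175/34 = 5.1 × 10⁻³ kg m⁻⁴
The largest gradient is in the 186–197 m interval — the pycnocline.

186–197 m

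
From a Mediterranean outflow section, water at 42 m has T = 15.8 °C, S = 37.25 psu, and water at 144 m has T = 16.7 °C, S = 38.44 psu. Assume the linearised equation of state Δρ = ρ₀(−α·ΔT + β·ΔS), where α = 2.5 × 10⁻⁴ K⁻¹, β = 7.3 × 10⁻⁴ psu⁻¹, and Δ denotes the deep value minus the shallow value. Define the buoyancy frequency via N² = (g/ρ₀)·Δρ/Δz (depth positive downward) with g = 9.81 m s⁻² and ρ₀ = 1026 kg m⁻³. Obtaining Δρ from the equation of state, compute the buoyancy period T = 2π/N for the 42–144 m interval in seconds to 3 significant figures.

799 s

ΔT = +0.9 K, ΔS = +1.19 psu (deep − shallow).
Δρ/ρ₀ = −αΔT + βΔS = -2.25 × 10⁻⁴ + 8.687 × 10⁻⁴ = 6.437 × 10⁻⁴, so Δρ ≈ 0.6604 kg m⁻³.
N² = (g/ρ₀)·Δρ/Δz = g·(Δρ/ρ₀)/Δz = 9.81 × 6.437 × 10⁻⁴ / 102 = 6.1909 × 10⁻⁵ s⁻².
N = √(6.1909 × 10⁻⁵) = 7.8682 × 10⁻³ rad s⁻¹ → T = 2π/N = 798.55 s ≈ 799 s.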